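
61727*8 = 493816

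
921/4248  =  307/1416 = 0.22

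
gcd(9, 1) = 1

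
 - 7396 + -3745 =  - 11141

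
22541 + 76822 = 99363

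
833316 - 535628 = 297688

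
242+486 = 728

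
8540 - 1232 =7308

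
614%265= 84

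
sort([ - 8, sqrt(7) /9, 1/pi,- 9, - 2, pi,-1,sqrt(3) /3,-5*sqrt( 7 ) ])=[ - 5*sqrt( 7), - 9, -8, -2, - 1, sqrt(7)/9, 1/pi, sqrt(3 )/3, pi ] 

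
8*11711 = 93688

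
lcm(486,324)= 972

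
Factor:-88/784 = -11/98 = -2^ (- 1) * 7^( - 2)* 11^1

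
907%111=19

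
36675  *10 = 366750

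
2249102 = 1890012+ 359090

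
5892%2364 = 1164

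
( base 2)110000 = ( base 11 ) 44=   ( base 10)48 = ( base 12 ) 40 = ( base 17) 2e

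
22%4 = 2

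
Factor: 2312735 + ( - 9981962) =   -  7669227 = - 3^1*17^1*150377^1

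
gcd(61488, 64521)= 9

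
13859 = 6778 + 7081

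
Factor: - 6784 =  - 2^7*53^1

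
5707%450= 307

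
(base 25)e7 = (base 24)el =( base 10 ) 357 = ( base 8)545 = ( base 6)1353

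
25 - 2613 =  - 2588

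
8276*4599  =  38061324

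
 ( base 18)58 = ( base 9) 118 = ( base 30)38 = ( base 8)142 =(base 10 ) 98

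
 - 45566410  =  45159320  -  90725730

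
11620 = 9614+2006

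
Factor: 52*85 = 4420=2^2*5^1*13^1*17^1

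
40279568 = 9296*4333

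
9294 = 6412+2882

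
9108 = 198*46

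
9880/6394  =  4940/3197= 1.55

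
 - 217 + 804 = 587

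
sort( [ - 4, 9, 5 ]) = [  -  4,5, 9 ] 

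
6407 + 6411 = 12818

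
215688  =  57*3784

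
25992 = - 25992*( - 1 ) 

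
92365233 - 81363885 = 11001348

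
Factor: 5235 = 3^1*5^1*349^1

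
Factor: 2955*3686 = 10892130 = 2^1*3^1*5^1*19^1*97^1*197^1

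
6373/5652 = 6373/5652 = 1.13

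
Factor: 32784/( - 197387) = -48/289 =- 2^4 * 3^1 * 17^(-2)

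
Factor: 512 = 2^9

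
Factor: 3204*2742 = 2^3*3^3 * 89^1 * 457^1 =8785368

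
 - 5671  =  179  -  5850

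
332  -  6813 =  - 6481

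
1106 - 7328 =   -  6222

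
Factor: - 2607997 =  - 7^1*19^1*19609^1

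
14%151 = 14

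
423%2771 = 423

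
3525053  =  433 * 8141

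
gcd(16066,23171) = 29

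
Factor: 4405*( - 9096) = -2^3*3^1*5^1*379^1*881^1 = -40067880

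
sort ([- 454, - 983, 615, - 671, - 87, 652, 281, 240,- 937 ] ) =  [ - 983, - 937,- 671, - 454, - 87, 240, 281, 615,652]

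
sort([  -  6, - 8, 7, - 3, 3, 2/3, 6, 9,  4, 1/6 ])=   [ - 8,-6, - 3,1/6,2/3, 3, 4 , 6, 7, 9 ]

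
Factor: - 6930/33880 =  - 2^( - 2) *3^2*11^( - 1 ) = - 9/44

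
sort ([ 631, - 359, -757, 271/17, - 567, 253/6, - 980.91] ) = [ - 980.91, - 757,  -  567, - 359, 271/17, 253/6, 631]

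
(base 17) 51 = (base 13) 68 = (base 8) 126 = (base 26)38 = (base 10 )86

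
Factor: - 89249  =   - 31^1*2879^1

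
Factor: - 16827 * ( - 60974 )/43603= 2^1*3^1 *7^( - 1 )*43^1*71^1*79^1 * 709^1*6229^( - 1 ) = 1026009498/43603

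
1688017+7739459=9427476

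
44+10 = 54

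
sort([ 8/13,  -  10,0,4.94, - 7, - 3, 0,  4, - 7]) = [ - 10 , - 7,- 7 , - 3, 0, 0,8/13,4, 4.94] 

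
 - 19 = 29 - 48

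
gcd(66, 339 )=3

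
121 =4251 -4130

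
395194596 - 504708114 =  - 109513518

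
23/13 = 1 + 10/13=1.77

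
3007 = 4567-1560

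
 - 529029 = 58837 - 587866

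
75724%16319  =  10448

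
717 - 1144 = -427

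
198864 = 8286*24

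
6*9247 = 55482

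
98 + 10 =108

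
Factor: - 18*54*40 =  - 38880 = - 2^5*3^5 *5^1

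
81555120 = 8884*9180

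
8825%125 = 75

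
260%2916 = 260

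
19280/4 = 4820 = 4820.00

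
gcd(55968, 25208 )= 8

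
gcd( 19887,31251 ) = 2841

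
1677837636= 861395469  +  816442167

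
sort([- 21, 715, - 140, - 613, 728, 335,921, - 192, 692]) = [-613, - 192, - 140,-21,335, 692, 715,728, 921 ] 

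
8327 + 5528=13855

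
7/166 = 7/166 = 0.04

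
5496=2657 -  - 2839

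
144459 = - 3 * ( - 48153) 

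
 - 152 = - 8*19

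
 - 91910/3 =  - 30637+ 1/3  =  -30636.67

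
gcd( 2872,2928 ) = 8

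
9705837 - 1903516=7802321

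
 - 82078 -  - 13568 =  - 68510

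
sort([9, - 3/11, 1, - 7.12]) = [ - 7.12, - 3/11,1,9 ]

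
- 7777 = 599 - 8376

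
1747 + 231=1978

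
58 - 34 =24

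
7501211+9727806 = 17229017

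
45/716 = 45/716 =0.06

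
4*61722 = 246888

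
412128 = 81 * 5088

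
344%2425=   344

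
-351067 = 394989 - 746056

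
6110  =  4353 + 1757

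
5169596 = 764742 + 4404854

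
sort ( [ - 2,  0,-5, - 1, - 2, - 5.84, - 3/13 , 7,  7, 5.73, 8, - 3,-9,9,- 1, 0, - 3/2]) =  [ - 9, - 5.84,-5,-3, - 2, - 2, - 3/2, - 1,- 1, - 3/13, 0, 0, 5.73, 7,7,8,9 ]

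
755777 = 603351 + 152426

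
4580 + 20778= 25358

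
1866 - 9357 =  - 7491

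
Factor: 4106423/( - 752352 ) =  - 2^( - 5)*3^( - 1)*17^( - 1)*461^( - 1)*4106423^1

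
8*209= 1672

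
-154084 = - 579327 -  - 425243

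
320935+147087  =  468022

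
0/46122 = 0 = 0.00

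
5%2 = 1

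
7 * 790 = 5530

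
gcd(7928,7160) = 8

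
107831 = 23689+84142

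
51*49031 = 2500581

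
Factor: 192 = 2^6*3^1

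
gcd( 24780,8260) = 8260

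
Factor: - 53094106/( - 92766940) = 2^( - 1 ) * 5^( - 1 ) *7^(-1)*13^1 * 29^( - 1 )*73^(-1) *313^(  -  1)*619^1*3299^1 = 26547053/46383470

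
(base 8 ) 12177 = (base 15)184C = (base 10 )5247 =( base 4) 1101333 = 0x147F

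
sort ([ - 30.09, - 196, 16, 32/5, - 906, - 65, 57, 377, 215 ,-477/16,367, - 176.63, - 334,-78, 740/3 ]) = [ - 906, - 334 , - 196, - 176.63, - 78 ,-65, - 30.09, - 477/16, 32/5,16, 57, 215, 740/3,367, 377] 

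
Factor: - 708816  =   - 2^4*3^1*14767^1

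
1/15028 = 1/15028 = 0.00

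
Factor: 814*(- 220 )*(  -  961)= 172095880 = 2^3 * 5^1*11^2*31^2*37^1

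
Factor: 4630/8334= 3^ ( -2) *5^1=5/9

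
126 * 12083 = 1522458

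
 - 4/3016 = -1 + 753/754 = - 0.00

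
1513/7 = 216+1/7= 216.14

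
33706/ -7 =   -  4816 + 6/7 = - 4815.14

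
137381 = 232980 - 95599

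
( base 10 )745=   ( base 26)12H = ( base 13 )454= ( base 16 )2E9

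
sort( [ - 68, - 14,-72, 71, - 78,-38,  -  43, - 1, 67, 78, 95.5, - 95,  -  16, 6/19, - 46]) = [ - 95, - 78, - 72, -68, - 46, - 43, - 38, - 16,- 14, - 1, 6/19, 67 , 71,78 , 95.5]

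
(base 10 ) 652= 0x28C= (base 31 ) L1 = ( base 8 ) 1214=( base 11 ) 543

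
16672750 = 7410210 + 9262540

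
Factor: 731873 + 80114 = 11^1*97^1*761^1 = 811987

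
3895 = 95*41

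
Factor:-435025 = -5^2 * 17401^1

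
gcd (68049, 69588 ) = 9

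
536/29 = 536/29 = 18.48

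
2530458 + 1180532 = 3710990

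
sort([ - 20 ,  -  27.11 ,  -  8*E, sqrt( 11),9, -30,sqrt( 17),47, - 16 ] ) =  [ - 30, - 27.11,  -  8*E, -20,- 16,sqrt(11),sqrt ( 17),9,  47 ]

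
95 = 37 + 58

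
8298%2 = 0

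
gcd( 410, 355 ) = 5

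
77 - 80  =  -3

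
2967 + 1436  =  4403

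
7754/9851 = 7754/9851 = 0.79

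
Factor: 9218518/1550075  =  2^1*5^(-2 )*62003^(-1)*4609259^1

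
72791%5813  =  3035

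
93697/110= 93697/110 = 851.79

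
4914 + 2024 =6938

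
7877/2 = 7877/2 = 3938.50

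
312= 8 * 39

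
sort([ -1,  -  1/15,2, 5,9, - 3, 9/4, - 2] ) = [ - 3 , - 2, - 1,- 1/15 , 2, 9/4,5,9] 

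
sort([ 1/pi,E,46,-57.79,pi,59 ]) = [ - 57.79 , 1/pi, E,pi, 46 , 59]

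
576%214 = 148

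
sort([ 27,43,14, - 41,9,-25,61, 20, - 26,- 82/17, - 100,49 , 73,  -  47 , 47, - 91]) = [ - 100, -91, - 47, - 41, - 26, - 25, - 82/17, 9,14,  20, 27,43 , 47,49, 61,73 ] 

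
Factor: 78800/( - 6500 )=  - 2^2*5^(-1)*13^( - 1)*197^1= -788/65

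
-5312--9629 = 4317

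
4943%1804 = 1335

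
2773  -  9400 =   -  6627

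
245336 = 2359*104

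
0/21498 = 0= 0.00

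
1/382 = 1/382 = 0.00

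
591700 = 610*970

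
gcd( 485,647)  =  1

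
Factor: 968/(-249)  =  -2^3*3^(  -  1 )*11^2*83^ (  -  1)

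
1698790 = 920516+778274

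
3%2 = 1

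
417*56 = 23352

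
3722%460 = 42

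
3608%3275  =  333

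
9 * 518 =4662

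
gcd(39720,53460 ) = 60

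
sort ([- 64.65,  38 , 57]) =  [-64.65,  38, 57]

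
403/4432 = 403/4432 = 0.09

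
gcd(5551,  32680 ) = 1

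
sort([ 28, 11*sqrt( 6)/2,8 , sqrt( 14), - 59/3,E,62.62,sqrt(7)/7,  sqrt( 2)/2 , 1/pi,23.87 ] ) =[ - 59/3,1/pi, sqrt ( 7) /7 , sqrt( 2)/2 , E,sqrt(14),8 , 11 * sqrt( 6 ) /2 , 23.87,28, 62.62]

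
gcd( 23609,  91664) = 1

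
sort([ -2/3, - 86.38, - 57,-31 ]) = [ - 86.38, - 57, - 31, -2/3]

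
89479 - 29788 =59691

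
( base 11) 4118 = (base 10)5464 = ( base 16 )1558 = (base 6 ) 41144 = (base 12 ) 31B4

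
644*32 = 20608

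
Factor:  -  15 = - 3^1*5^1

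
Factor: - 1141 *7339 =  - 8373799= - 7^1*41^1*  163^1*179^1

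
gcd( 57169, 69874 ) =7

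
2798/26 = 1399/13 = 107.62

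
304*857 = 260528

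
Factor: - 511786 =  - 2^1*11^1*43^1*541^1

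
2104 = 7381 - 5277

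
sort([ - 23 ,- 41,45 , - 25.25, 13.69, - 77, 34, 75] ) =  [ - 77 , - 41, -25.25, - 23, 13.69, 34,45, 75]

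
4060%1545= 970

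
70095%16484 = 4159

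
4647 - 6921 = - 2274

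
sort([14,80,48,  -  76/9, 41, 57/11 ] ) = [ - 76/9, 57/11, 14 , 41,48, 80]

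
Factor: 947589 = 3^1*263^1 * 1201^1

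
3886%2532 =1354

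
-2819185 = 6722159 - 9541344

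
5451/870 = 1817/290=6.27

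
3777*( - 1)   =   - 3777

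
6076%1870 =466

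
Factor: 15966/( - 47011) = -18/53=- 2^1 * 3^2*53^(- 1 ) 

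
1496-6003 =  - 4507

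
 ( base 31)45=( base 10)129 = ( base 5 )1004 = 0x81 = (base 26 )4p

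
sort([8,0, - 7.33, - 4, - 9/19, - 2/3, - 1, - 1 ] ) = [ - 7.33 , - 4, - 1,  -  1, - 2/3,-9/19,0,  8 ] 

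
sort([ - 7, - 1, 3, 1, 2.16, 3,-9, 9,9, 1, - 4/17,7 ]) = [ - 9,- 7, - 1, - 4/17, 1, 1,2.16,3, 3, 7,9,  9 ]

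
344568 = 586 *588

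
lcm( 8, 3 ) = 24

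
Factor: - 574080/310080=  - 2^1*13^1*17^( - 1)*19^(-1)*23^1 = - 598/323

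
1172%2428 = 1172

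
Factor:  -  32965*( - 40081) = 5^1*19^1 * 149^1*269^1*347^1  =  1321270165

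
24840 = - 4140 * (  -  6)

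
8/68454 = 4/34227  =  0.00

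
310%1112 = 310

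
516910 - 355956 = 160954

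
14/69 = 14/69 = 0.20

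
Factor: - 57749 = - 17^1* 43^1*79^1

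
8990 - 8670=320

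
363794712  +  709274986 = 1073069698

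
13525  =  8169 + 5356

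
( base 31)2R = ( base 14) 65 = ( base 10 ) 89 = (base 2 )1011001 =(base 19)4D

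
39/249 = 13/83 = 0.16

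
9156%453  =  96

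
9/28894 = 9/28894=0.00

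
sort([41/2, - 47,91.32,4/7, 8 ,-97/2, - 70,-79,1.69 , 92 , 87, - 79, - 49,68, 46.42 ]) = [ - 79, - 79, - 70,-49, - 97/2, - 47,4/7,1.69, 8,41/2,46.42,68,87,91.32,92] 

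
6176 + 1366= 7542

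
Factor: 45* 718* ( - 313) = -2^1 * 3^2 * 5^1*313^1*359^1 = -  10113030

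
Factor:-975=-3^1*5^2*13^1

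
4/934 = 2/467 = 0.00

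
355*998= 354290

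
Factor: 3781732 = 2^2 * 937^1*1009^1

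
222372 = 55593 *4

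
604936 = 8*75617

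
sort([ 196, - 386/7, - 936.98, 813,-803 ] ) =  [ - 936.98, - 803, - 386/7, 196 , 813]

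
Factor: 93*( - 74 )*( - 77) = 2^1*3^1*7^1*11^1 * 31^1*37^1 = 529914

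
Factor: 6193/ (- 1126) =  - 2^(- 1 )*11^1 = -  11/2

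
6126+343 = 6469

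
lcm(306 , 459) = 918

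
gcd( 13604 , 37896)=4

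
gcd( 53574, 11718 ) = 6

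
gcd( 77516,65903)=1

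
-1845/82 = -45/2  =  - 22.50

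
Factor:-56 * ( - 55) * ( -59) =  - 2^3*5^1*7^1*11^1 * 59^1 = - 181720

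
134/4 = 67/2 = 33.50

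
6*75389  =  452334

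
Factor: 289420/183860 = 317^( - 1 )*499^1 =499/317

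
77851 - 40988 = 36863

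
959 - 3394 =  - 2435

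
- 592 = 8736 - 9328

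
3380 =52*65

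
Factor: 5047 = 7^2*103^1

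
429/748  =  39/68 = 0.57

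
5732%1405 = 112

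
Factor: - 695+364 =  - 331^1 =- 331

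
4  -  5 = - 1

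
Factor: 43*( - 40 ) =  - 2^3*5^1 * 43^1 =- 1720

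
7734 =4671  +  3063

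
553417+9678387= 10231804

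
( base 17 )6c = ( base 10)114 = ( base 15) 79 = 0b1110010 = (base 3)11020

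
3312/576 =5 + 3/4= 5.75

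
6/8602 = 3/4301=0.00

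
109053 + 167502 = 276555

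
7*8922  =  62454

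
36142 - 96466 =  - 60324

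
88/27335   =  8/2485= 0.00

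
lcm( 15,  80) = 240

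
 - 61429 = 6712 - 68141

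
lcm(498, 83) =498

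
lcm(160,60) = 480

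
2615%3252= 2615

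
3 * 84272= 252816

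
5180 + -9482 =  - 4302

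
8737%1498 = 1247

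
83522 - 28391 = 55131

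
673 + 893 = 1566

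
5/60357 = 5/60357 = 0.00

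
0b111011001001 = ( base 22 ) 7I1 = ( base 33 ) 3fn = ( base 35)335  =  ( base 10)3785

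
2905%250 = 155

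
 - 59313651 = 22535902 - 81849553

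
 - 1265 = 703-1968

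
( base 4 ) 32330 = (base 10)956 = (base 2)1110111100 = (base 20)27G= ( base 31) uq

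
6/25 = 6/25 = 0.24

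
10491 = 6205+4286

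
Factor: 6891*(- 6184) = -42613944=-2^3 *3^1*773^1*2297^1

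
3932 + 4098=8030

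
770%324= 122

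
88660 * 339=30055740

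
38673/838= 38673/838 = 46.15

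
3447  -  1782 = 1665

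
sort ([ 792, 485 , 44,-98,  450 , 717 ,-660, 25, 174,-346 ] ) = [-660,-346,-98  ,  25 , 44,174, 450,  485,  717,792] 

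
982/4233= 982/4233= 0.23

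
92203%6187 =5585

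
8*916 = 7328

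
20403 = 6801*3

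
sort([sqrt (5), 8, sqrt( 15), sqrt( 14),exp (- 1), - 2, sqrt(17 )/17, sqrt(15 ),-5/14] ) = [ - 2, - 5/14, sqrt ( 17)/17, exp( - 1), sqrt(5), sqrt( 14 ), sqrt( 15 ), sqrt(15 ),8] 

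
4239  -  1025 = 3214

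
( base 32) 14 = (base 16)24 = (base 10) 36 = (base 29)17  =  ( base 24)1C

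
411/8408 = 411/8408 = 0.05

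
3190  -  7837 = -4647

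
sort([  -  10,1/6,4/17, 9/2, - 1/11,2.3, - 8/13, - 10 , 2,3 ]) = [ - 10, - 10, - 8/13, - 1/11, 1/6, 4/17,2,2.3,3, 9/2]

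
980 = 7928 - 6948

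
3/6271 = 3/6271 = 0.00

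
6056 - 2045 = 4011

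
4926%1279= 1089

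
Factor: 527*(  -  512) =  - 269824 = - 2^9 * 17^1*31^1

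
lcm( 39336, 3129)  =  275352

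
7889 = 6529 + 1360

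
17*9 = 153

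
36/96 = 3/8 = 0.38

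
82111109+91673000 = 173784109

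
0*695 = 0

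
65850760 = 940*70054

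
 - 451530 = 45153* ( - 10)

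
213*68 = 14484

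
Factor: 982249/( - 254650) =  - 2^ (-1)*5^(  -  2 )*11^(-1)*43^1*53^1*431^1*463^( - 1 ) 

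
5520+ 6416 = 11936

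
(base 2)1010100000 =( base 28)O0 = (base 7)1650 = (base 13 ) 3c9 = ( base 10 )672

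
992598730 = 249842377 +742756353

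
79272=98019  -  18747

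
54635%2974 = 1103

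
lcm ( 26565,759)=26565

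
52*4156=216112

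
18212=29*628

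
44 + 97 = 141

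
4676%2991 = 1685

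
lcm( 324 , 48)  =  1296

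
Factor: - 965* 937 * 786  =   - 2^1*3^1 * 5^1*131^1*193^1*937^1  =  - 710705130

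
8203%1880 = 683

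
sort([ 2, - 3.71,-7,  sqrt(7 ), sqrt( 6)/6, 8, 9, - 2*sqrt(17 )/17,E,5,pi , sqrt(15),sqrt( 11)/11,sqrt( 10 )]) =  [ - 7, - 3.71, - 2* sqrt(17) /17 , sqrt( 11)/11,sqrt( 6 )/6,2, sqrt( 7),E,pi,sqrt (10 ), sqrt( 15), 5,8,9]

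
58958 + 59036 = 117994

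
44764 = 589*76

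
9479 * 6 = 56874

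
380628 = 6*63438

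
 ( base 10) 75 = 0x4b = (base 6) 203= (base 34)27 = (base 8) 113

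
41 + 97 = 138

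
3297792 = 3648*904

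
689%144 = 113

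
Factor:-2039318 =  - 2^1*23^1*43^1*1031^1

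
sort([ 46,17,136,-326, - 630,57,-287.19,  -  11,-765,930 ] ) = [-765,-630,-326, - 287.19, - 11  ,  17,46, 57, 136,930] 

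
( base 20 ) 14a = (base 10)490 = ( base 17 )1BE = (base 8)752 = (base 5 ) 3430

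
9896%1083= 149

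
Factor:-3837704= - 2^3*13^1*36901^1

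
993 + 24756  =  25749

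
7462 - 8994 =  - 1532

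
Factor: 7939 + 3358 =11^1*13^1*79^1 = 11297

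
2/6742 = 1/3371 = 0.00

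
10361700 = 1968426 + 8393274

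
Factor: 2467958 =2^1*17^1*29^1*2503^1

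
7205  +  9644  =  16849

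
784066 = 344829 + 439237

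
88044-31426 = 56618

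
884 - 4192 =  - 3308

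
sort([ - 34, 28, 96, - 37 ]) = [ - 37 , - 34,28, 96] 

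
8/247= 8/247 = 0.03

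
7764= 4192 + 3572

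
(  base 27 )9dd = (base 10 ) 6925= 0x1b0d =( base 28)8n9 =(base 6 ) 52021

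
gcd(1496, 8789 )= 187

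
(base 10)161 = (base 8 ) 241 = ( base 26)65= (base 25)6B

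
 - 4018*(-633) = 2543394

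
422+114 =536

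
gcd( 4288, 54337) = 67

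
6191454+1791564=7983018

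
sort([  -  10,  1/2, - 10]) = [-10, - 10,1/2]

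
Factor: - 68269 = - 233^1*293^1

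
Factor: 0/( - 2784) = 0 = 0^1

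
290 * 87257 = 25304530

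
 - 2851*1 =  - 2851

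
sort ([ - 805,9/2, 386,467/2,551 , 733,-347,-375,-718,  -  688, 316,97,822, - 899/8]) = [ - 805,- 718, - 688, - 375, - 347,-899/8,9/2, 97 , 467/2,  316,386 , 551,733,822]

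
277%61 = 33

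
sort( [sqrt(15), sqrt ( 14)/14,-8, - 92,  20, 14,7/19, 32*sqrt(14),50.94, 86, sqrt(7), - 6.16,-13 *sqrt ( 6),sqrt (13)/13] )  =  [ - 92, - 13*sqrt(6), - 8, - 6.16, sqrt( 14)/14, sqrt (13)/13, 7/19, sqrt (7 ), sqrt(15), 14,20, 50.94,  86,32*sqrt(14)]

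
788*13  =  10244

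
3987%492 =51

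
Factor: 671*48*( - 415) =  - 2^4*3^1 * 5^1* 11^1*61^1 *83^1 = - 13366320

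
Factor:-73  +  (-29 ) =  - 102= - 2^1 * 3^1*17^1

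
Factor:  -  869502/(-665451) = 2^1 * 3^(-1 )*73939^(  -  1)*144917^1 = 289834/221817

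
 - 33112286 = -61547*538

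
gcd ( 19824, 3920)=112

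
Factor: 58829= 89^1*661^1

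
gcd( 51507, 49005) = 9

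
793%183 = 61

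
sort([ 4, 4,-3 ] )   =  [ - 3,4,4] 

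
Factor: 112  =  2^4*7^1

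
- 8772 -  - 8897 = 125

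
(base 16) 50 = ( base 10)80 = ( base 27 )2q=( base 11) 73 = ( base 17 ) 4C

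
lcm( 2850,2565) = 25650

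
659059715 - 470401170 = 188658545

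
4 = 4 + 0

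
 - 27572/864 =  - 32 + 19/216 = - 31.91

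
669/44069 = 669/44069= 0.02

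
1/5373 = 1/5373 = 0.00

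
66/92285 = 66/92285 =0.00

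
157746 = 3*52582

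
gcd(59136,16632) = 1848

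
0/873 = 0 = 0.00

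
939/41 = 939/41 = 22.90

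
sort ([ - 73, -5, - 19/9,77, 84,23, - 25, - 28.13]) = [ - 73, - 28.13, - 25,-5, - 19/9,23, 77, 84 ]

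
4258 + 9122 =13380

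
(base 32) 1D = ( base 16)2D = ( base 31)1E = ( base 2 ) 101101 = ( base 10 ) 45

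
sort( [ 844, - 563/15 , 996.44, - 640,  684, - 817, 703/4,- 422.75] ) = [ - 817 , - 640, - 422.75, - 563/15,703/4, 684,844,996.44 ] 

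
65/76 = 65/76 = 0.86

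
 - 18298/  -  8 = 2287 + 1/4 = 2287.25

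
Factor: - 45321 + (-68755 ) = -2^2*19^2*79^1 = - 114076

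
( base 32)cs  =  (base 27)F7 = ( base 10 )412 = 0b110011100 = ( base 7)1126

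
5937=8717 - 2780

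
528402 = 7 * 75486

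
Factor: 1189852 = 2^2 * 47^1*6329^1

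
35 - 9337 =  - 9302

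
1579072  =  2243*704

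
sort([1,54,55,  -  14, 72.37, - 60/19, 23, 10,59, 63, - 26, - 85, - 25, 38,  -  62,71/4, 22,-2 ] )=[  -  85, - 62, - 26, - 25,-14, - 60/19, - 2, 1, 10, 71/4,22, 23, 38, 54 , 55, 59, 63,  72.37 ]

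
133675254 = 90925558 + 42749696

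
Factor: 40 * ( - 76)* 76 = - 2^7 * 5^1*19^2 = -  231040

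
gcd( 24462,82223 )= 1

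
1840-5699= - 3859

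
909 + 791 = 1700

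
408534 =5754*71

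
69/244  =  69/244 = 0.28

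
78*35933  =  2802774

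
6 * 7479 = 44874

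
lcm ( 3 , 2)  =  6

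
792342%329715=132912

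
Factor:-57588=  - 2^2*3^1*4799^1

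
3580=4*895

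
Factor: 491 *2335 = 1146485=5^1 * 467^1*491^1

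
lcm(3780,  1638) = 49140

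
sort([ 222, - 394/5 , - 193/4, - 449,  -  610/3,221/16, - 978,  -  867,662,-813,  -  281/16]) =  [ - 978, - 867, - 813, - 449, - 610/3,-394/5, - 193/4, - 281/16, 221/16, 222  ,  662 ]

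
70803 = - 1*( - 70803)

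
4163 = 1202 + 2961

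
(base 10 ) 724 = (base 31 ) nb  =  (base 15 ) 334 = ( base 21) 1DA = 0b1011010100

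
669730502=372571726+297158776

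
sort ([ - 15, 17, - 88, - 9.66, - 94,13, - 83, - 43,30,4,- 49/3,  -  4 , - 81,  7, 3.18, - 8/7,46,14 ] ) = [ - 94, - 88,-83, - 81, - 43,-49/3,-15, - 9.66, - 4,  -  8/7,3.18, 4,7, 13,14, 17,30,46 ]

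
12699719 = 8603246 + 4096473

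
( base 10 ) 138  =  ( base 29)4m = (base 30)4i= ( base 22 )66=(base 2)10001010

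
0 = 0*624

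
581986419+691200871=1273187290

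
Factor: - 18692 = -2^2*4673^1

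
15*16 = 240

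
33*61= 2013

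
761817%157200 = 133017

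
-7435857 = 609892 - 8045749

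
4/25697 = 4/25697= 0.00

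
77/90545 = 11/12935  =  0.00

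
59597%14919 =14840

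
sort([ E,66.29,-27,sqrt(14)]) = [-27, E,sqrt(14 ),66.29]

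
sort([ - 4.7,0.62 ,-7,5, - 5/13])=[-7,  -  4.7, - 5/13 , 0.62, 5 ] 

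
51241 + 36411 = 87652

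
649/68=9 + 37/68 =9.54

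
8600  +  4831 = 13431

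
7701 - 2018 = 5683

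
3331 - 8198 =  - 4867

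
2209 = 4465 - 2256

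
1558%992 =566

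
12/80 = 3/20= 0.15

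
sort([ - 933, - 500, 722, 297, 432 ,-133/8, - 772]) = [ - 933, - 772,-500, - 133/8,297,432, 722 ] 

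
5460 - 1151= 4309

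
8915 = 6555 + 2360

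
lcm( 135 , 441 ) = 6615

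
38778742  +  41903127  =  80681869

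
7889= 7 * 1127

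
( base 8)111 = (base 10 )73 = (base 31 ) 2B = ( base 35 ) 23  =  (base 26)2L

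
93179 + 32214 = 125393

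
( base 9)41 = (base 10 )37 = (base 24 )1D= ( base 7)52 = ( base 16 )25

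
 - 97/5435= - 97/5435 = -0.02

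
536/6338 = 268/3169 = 0.08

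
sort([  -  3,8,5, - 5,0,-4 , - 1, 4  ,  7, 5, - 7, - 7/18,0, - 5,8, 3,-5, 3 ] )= [ - 7 , - 5, - 5, -5, - 4,-3, - 1, - 7/18,0,0, 3,3,4,5,5,  7,  8, 8]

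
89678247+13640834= 103319081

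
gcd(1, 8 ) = 1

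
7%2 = 1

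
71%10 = 1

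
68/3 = 68/3=22.67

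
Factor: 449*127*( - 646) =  - 2^1*17^1*19^1*127^1 * 449^1 =-36836858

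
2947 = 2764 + 183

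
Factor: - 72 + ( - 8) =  - 2^4*5^1=- 80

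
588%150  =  138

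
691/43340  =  691/43340=0.02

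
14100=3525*4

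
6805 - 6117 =688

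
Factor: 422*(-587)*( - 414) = 2^2*3^2*23^1*211^1*587^1=102553596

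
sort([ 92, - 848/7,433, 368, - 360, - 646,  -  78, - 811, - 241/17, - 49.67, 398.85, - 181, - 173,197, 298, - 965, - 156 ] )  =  [  -  965, - 811, - 646, - 360, - 181, - 173, - 156, - 848/7, - 78, - 49.67, - 241/17, 92,197,298, 368,398.85, 433 ]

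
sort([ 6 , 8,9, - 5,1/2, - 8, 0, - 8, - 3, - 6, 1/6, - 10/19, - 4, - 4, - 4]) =[ - 8, - 8, - 6 , - 5,- 4, - 4, - 4, - 3 , - 10/19 , 0,1/6 , 1/2,6, 8, 9 ]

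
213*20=4260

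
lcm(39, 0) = 0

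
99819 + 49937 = 149756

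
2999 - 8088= - 5089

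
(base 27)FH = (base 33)cq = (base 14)222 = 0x1A6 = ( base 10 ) 422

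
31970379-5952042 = 26018337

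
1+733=734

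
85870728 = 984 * 87267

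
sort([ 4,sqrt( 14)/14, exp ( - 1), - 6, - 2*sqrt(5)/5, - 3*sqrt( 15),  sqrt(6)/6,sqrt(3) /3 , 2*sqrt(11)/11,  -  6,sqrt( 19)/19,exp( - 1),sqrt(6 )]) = [ - 3*  sqrt ( 15),  -  6, -6, - 2 * sqrt( 5)/5,sqrt( 19 ) /19,sqrt(14) /14,exp(- 1), exp(  -  1),sqrt(6)/6,sqrt( 3 ) /3,2*sqrt( 11)/11,  sqrt(6 ) , 4] 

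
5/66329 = 5/66329 = 0.00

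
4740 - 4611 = 129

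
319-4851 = -4532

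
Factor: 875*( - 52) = - 2^2 * 5^3*7^1* 13^1= - 45500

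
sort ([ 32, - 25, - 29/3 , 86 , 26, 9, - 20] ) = [  -  25, - 20, - 29/3,9, 26,32,86 ]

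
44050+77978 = 122028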